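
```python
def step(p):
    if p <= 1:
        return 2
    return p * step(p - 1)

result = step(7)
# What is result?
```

step(7) = 7 * 6 * 5 * 4 * 3 * 2 * 2 = 10080

Answer: 10080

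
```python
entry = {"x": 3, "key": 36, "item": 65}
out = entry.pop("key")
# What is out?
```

Trace:
`entry = {"x": 3, "key": 36, "item": 65}` → entry = {'x': 3, 'key': 36, 'item': 65}
`out = entry.pop("key")` → entry = {'x': 3, 'item': 65}; out = 36
So out = 36

Answer: 36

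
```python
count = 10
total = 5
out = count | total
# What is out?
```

Trace:
`count = 10` → count = 10
`total = 5` → total = 5
`out = count | total` → out = 15
So out = 15

Answer: 15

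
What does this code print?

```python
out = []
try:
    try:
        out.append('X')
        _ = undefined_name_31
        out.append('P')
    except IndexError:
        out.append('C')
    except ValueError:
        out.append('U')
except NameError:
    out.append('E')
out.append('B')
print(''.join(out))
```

Execution trace: 'X' (try body) → 'E' (outer except NameError) → 'B' (after the try/except). Output: XEB

Answer: XEB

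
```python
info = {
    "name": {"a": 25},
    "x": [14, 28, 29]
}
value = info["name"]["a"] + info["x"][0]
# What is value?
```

Trace:
`info = { ...` → info = {'name': {'a': 25}, 'x': [14, 28, 29]}
`value = info["name"]["a"] + info["x"][0]` → value = 39
So value = 39

Answer: 39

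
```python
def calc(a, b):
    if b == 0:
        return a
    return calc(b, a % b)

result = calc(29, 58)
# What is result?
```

calc(29, 58) -> calc(58, 29) -> calc(29, 0) -> 29

Answer: 29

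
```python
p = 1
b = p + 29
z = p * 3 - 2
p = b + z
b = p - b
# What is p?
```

Trace:
`p = 1` → p = 1
`b = p + 29` → b = 30
`z = p * 3 - 2` → z = 1
`p = b + z` → p = 31
`b = p - b` → b = 1
So p = 31

Answer: 31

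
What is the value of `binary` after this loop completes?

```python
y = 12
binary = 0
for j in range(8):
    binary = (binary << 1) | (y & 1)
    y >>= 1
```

Reverse lowest 8 bits of 12
`binary` takes the values: 0 → 1 → 3 → 6 → 12 → 24 → 48

Answer: 48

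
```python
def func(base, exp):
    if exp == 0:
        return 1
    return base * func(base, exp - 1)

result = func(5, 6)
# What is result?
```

func(5, 6) = 5 * 5 * 5 * 5 * 5 * 5 = 15625

Answer: 15625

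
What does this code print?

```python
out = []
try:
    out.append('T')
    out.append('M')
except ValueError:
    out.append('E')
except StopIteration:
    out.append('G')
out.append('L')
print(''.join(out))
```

Execution trace: 'T' (try body) → 'M' (try body, no exception) → 'L' (after the try/except). Output: TML

Answer: TML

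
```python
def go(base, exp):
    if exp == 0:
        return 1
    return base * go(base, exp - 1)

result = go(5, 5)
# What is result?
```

go(5, 5) = 5 * 5 * 5 * 5 * 5 = 3125

Answer: 3125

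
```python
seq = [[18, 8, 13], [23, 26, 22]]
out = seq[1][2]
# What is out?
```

Trace:
`seq = [[18, 8, 13], [23, 26, 22]]` → seq = [[18, 8, 13], [23, 26, 22]]
`out = seq[1][2]` → out = 22
So out = 22

Answer: 22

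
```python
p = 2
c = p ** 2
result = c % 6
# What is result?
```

Trace:
`p = 2` → p = 2
`c = p ** 2` → c = 4
`result = c % 6` → result = 4
So result = 4

Answer: 4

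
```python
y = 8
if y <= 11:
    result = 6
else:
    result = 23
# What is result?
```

Trace:
`y = 8` → y = 8
`if y <= 11: ...` → y <= 11 is True → result = 6
So result = 6

Answer: 6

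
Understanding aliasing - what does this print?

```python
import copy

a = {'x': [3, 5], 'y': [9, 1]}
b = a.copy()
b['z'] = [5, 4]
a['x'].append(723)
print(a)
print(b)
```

Key concept: shallow copy of dict with mutable values.
Step by step:
`a = {'x': [3, 5], 'y': [9, 1]}` → a = {'x': [3, 5], 'y': [9, 1]}
`b = a.copy()` → b = {'x': [3, 5], 'y': [9, 1]}
`b['z'] = [5, 4]` → b = {'x': [3, 5], 'y': [9, 1], 'z': [5, 4]}
`a['x'].append(723)` → a = {'x': [3, 5, 723], 'y': [9, 1]}; b = {'x': [3, 5, 723], 'y': [9, 1], 'z': [5, 4]}
`print(a)` → prints {'x': [3, 5, 723], 'y': [9, 1]}
`print(b)` → prints {'x': [3, 5, 723], 'y': [9, 1], 'z': [5, 4]}

Answer:
{'x': [3, 5, 723], 'y': [9, 1]}
{'x': [3, 5, 723], 'y': [9, 1], 'z': [5, 4]}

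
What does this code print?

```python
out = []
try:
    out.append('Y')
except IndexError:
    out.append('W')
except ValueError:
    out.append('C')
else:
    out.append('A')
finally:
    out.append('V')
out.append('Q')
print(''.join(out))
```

Execution trace: 'Y' (try body, no exception) → 'A' (else) → 'V' (finally) → 'Q' (after the try/except). Output: YAVQ

Answer: YAVQ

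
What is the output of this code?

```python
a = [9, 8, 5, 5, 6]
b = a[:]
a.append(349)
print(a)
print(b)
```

Key concept: slice [:] creates copy.
Step by step:
`a = [9, 8, 5, 5, 6]` → a = [9, 8, 5, 5, 6]
`b = a[:]` → b = [9, 8, 5, 5, 6]
`a.append(349)` → a = [9, 8, 5, 5, 6, 349]
`print(a)` → prints [9, 8, 5, 5, 6, 349]
`print(b)` → prints [9, 8, 5, 5, 6]

Answer:
[9, 8, 5, 5, 6, 349]
[9, 8, 5, 5, 6]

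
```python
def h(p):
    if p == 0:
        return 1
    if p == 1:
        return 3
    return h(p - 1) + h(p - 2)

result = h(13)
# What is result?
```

Build up from base cases: h(0)=1, h(1)=3, h(2)=4, h(3)=7, h(4)=11, h(5)=18, h(6)=29, ..., h(13)=843

Answer: 843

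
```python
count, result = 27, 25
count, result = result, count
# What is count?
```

Trace:
`count, result = 27, 25` → count = 27; result = 25
`count, result = result, count` → count = 25; result = 27
So count = 25

Answer: 25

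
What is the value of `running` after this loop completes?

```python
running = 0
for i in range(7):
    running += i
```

Sum of 0 to 6 = 21
`running` takes the values: 0 → 1 → 3 → 6 → 10 → 15 → 21

Answer: 21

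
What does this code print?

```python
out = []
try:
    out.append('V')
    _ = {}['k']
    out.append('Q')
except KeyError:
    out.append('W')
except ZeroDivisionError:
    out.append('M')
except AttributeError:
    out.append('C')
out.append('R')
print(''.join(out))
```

Execution trace: 'V' (try body) → 'W' (except KeyError) → 'R' (after the try/except). Output: VWR

Answer: VWR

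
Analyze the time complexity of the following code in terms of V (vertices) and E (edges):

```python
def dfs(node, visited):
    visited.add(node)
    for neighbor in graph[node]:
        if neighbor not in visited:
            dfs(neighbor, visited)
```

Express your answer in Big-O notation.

This is Depth-first search (recursive). Time complexity: O(V + E).

Answer: O(V + E)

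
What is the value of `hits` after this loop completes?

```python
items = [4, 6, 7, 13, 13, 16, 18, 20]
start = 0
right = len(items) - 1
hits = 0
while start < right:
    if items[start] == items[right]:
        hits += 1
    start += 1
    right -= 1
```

Count matching pairs from ends
`hits` takes the values: 0 → 1

Answer: 1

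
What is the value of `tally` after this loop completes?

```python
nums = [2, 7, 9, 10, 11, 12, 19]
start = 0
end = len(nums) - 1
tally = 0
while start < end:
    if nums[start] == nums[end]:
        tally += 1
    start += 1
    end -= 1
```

Count matching pairs from ends
`tally` takes the values: 0

Answer: 0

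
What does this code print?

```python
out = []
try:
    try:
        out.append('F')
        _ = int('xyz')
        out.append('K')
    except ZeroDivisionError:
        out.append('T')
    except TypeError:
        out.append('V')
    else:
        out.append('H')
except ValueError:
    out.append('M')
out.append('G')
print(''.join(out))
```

Execution trace: 'F' (try body) → 'M' (outer except ValueError) → 'G' (after the try/except). Output: FMG

Answer: FMG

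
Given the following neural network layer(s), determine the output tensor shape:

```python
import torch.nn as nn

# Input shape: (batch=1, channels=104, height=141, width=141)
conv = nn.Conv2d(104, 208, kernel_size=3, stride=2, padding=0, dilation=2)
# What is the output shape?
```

Input: (1, 104, 141, 141) -> Output: (1, 208, 69, 69)

Answer: (1, 208, 69, 69)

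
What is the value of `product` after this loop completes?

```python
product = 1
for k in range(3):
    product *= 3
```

3^3 = 27
`product` takes the values: 1 → 3 → 9 → 27

Answer: 27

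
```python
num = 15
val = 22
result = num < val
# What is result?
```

Trace:
`num = 15` → num = 15
`val = 22` → val = 22
`result = num < val` → result = True
So result = True

Answer: True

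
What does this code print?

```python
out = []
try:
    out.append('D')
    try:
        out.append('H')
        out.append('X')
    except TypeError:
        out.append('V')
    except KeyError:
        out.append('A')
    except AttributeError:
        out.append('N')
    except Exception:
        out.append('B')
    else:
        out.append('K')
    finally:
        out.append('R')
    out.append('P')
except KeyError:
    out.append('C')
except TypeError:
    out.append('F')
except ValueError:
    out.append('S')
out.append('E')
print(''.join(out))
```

Execution trace: 'D' (try body) → 'H' (inner try body) → 'X' (inner try body, no exception) → 'K' (inner else) → 'R' (inner finally) → 'P' (try body, no exception) → 'E' (after the try/except). Output: DHXKRPE

Answer: DHXKRPE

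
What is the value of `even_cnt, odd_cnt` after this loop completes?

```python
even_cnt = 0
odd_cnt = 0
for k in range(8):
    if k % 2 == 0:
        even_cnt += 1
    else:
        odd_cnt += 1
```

Count evens and odds in range(8)
`even_cnt, odd_cnt` takes the values: (0, 0) → (1, 0) → (1, 1) → (2, 1) → (2, 2) → (3, 2) → (3, 3) → (4, 3) → (4, 4)

Answer: 4, 4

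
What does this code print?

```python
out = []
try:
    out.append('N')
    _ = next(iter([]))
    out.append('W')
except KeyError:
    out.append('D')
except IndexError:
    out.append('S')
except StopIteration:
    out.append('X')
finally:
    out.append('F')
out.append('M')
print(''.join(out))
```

Execution trace: 'N' (try body) → 'X' (except StopIteration) → 'F' (finally) → 'M' (after the try/except). Output: NXFM

Answer: NXFM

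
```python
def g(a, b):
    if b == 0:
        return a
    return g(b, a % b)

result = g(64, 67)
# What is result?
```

g(64, 67) -> g(67, 64) -> g(64, 3) -> g(3, 1) -> g(1, 0) -> 1

Answer: 1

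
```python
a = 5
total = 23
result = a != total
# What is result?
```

Trace:
`a = 5` → a = 5
`total = 23` → total = 23
`result = a != total` → result = True
So result = True

Answer: True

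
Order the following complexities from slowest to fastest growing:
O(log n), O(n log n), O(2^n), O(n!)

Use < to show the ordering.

Ordered by growth rate: O(log n) < O(n log n) < O(2^n) < O(n!)

Answer: O(log n) < O(n log n) < O(2^n) < O(n!)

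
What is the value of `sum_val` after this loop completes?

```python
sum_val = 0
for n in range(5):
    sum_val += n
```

Sum of 0 to 4 = 10
`sum_val` takes the values: 0 → 1 → 3 → 6 → 10

Answer: 10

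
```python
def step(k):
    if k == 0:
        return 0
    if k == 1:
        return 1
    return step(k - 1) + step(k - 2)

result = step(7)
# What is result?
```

Build up from base cases: step(0)=0, step(1)=1, step(2)=1, step(3)=2, step(4)=3, step(5)=5, step(6)=8, ..., step(7)=13

Answer: 13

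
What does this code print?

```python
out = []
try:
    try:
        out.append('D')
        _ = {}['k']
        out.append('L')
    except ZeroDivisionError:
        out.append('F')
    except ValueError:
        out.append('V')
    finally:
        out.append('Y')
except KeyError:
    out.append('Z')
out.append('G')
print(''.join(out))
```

Execution trace: 'D' (try body) → 'Y' (finally) → 'Z' (outer except KeyError) → 'G' (after the try/except). Output: DYZG

Answer: DYZG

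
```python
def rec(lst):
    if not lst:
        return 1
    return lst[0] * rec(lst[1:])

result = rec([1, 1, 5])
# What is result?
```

Product over [1, 1, 5] = 1 * 1 * 5 = 5

Answer: 5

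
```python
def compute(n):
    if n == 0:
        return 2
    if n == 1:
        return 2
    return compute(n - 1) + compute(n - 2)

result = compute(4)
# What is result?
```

Build up from base cases: compute(0)=2, compute(1)=2, compute(2)=4, compute(3)=6, compute(4)=10

Answer: 10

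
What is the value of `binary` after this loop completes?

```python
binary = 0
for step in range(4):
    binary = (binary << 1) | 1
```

Build 4 consecutive 1-bits: 0b1111
`binary` takes the values: 0 → 1 → 3 → 7 → 15

Answer: 15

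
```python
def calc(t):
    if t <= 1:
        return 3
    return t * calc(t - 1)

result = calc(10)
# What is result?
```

calc(10) = 10 * 9 * 8 * 7 * 6 * 5 * 4 * 3 * 2 * 3 = 10886400

Answer: 10886400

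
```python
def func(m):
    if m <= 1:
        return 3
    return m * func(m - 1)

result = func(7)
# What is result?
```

func(7) = 7 * 6 * 5 * 4 * 3 * 2 * 3 = 15120

Answer: 15120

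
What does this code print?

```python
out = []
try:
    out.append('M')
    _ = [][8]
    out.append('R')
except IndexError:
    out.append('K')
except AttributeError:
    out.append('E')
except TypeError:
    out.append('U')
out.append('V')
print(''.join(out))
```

Execution trace: 'M' (try body) → 'K' (except IndexError) → 'V' (after the try/except). Output: MKV

Answer: MKV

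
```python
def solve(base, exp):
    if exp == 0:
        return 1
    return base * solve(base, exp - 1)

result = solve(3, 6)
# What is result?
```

solve(3, 6) = 3 * 3 * 3 * 3 * 3 * 3 = 729

Answer: 729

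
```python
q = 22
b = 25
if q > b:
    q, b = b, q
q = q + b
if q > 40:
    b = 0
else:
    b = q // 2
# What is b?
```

Trace:
`q = 22` → q = 22
`b = 25` → b = 25
`if q > b: ...` → q > b is False → no variable changes
`q = q + b` → q = 47
`if q > 40: ...` → q > 40 is True → b = 0
So b = 0

Answer: 0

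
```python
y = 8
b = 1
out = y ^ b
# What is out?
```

Trace:
`y = 8` → y = 8
`b = 1` → b = 1
`out = y ^ b` → out = 9
So out = 9

Answer: 9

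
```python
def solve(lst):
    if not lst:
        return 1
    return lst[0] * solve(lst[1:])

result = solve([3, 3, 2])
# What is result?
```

Product over [3, 3, 2] = 3 * 3 * 2 = 18

Answer: 18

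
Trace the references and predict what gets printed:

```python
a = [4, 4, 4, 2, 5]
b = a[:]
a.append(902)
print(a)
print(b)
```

Key concept: slice [:] creates copy.
Step by step:
`a = [4, 4, 4, 2, 5]` → a = [4, 4, 4, 2, 5]
`b = a[:]` → b = [4, 4, 4, 2, 5]
`a.append(902)` → a = [4, 4, 4, 2, 5, 902]
`print(a)` → prints [4, 4, 4, 2, 5, 902]
`print(b)` → prints [4, 4, 4, 2, 5]

Answer:
[4, 4, 4, 2, 5, 902]
[4, 4, 4, 2, 5]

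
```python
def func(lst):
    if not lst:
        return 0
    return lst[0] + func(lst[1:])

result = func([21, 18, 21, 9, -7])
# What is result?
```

21 + 18 + 21 + 9 + (-7) + 0 = 62

Answer: 62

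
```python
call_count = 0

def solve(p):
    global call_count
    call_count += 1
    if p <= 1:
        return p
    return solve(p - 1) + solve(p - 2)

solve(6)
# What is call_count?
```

Calls(p) = 1 + Calls(p-1) + Calls(p-2); Calls(0)=Calls(1)=1. For p=6 this gives 25.

Answer: 25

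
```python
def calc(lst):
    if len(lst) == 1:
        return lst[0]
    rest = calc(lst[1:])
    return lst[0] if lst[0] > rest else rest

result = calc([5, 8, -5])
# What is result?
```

Recursive max over [5, 8, -5] = 8

Answer: 8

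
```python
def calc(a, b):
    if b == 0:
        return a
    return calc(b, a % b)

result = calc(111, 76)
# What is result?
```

calc(111, 76) -> calc(76, 35) -> calc(35, 6) -> calc(6, 5) -> calc(5, 1) -> calc(1, 0) -> 1

Answer: 1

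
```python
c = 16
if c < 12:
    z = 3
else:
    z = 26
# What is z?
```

Trace:
`c = 16` → c = 16
`if c < 12: ...` → c < 12 is False, take else branch → z = 26
So z = 26

Answer: 26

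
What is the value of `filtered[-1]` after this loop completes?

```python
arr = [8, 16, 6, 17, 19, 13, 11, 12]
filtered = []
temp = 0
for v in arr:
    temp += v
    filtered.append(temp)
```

Cumulative sum ends at 102
`filtered` takes the values: [] → [8] → [8, 24] → [8, 24, 30] → [8, 24, 30, 47] → [8, 24, 30, 47, 66] → [8, 24, 30, 47, 66, 79] → [8, 24, 30, 47, 66, 79, 90] → [8, 24, 30, 47, 66, 79, 90, 102]
So `filtered[-1]` = 102

Answer: 102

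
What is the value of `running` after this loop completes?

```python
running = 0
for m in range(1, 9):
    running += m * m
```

Sum of squares 1² to 8² = 204
`running` takes the values: 0 → 1 → 5 → 14 → 30 → 55 → 91 → 140 → 204

Answer: 204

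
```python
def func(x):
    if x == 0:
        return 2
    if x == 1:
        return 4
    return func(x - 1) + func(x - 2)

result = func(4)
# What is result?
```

Build up from base cases: func(0)=2, func(1)=4, func(2)=6, func(3)=10, func(4)=16

Answer: 16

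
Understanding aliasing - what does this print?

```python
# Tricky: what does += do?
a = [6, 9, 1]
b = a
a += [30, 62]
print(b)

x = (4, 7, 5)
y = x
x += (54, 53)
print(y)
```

Key concept: += behavior differs for mutable vs immutable.
Step by step:
`a = [6, 9, 1]` → a = [6, 9, 1]
`b = a` → b = [6, 9, 1] (same object as a)
`a += [30, 62]` → a = [6, 9, 1, 30, 62] (same object as b); b = [6, 9, 1, 30, 62] (same object as a)
`print(b)` → prints [6, 9, 1, 30, 62]
`x = (4, 7, 5)` → x = (4, 7, 5)
`y = x` → y = (4, 7, 5)
`x += (54, 53)` → x = (4, 7, 5, 54, 53)
`print(y)` → prints (4, 7, 5)

Answer:
[6, 9, 1, 30, 62]
(4, 7, 5)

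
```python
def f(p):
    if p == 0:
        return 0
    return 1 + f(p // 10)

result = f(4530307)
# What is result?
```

Count of digits of 4530307: 7

Answer: 7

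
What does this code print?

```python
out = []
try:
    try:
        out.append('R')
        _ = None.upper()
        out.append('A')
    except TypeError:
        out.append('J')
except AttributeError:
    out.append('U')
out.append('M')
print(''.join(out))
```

Execution trace: 'R' (try body) → 'U' (outer except AttributeError) → 'M' (after the try/except). Output: RUM

Answer: RUM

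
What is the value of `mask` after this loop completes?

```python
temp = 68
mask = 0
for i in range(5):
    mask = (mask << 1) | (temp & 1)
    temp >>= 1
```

Reverse lowest 5 bits of 68
`mask` takes the values: 0 → 1 → 2 → 4

Answer: 4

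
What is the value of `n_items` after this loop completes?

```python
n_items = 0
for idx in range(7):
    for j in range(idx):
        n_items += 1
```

Triangle number: 0+1+2+...+6
`n_items` takes the values: 0 → 1 → 2 → 3 → 4 → 5 → 6 → 7 → 8 → 9 → 10 → 11 → 12 → 13 → 14 → 15 → 16 → 17 → 18 → 19 → 20 → 21

Answer: 21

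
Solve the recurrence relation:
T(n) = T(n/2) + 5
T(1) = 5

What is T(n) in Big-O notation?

Each step divides n by 2 and adds 5. After log_2(n) steps we reach T(1)=5. So T(n) = 5·log_2(n) + 5 = O(log n).

Answer: O(log n)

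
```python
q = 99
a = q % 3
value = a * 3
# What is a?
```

Trace:
`q = 99` → q = 99
`a = q % 3` → a = 0
`value = a * 3` → value = 0
So a = 0

Answer: 0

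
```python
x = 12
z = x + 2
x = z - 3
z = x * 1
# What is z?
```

Trace:
`x = 12` → x = 12
`z = x + 2` → z = 14
`x = z - 3` → x = 11
`z = x * 1` → z = 11
So z = 11

Answer: 11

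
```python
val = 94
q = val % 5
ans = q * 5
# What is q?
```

Trace:
`val = 94` → val = 94
`q = val % 5` → q = 4
`ans = q * 5` → ans = 20
So q = 4

Answer: 4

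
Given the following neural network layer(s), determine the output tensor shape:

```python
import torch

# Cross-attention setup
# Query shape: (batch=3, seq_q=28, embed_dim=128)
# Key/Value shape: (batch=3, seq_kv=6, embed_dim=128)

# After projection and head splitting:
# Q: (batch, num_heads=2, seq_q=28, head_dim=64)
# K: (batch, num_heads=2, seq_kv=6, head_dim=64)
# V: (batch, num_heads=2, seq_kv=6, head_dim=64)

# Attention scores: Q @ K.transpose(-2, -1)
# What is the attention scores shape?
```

Input: (3, 28, 128) -> Output: (3, 2, 28, 6)

Answer: (3, 2, 28, 6)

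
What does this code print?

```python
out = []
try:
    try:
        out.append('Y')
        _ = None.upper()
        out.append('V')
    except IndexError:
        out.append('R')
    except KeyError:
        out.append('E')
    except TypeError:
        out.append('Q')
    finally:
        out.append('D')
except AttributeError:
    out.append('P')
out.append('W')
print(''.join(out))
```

Execution trace: 'Y' (try body) → 'D' (finally) → 'P' (outer except AttributeError) → 'W' (after the try/except). Output: YDPW

Answer: YDPW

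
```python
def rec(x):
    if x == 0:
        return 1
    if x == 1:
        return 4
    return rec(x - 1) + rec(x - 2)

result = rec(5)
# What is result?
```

Build up from base cases: rec(0)=1, rec(1)=4, rec(2)=5, rec(3)=9, rec(4)=14, rec(5)=23

Answer: 23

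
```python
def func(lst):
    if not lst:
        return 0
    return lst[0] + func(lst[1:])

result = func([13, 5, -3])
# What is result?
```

13 + 5 + (-3) + 0 = 15

Answer: 15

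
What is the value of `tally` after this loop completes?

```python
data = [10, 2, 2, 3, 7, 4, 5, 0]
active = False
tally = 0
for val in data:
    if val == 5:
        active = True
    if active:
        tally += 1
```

Count elements after first 5 in [10, 2, 2, 3, 7, 4, 5, 0]
`tally` takes the values: 0 → 1 → 2

Answer: 2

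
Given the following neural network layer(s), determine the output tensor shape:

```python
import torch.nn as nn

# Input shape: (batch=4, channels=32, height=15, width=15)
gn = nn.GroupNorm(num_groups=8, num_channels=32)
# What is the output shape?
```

Input: (4, 32, 15, 15) -> Output: (4, 32, 15, 15)

Answer: (4, 32, 15, 15)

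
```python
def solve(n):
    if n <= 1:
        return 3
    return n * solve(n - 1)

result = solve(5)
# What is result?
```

solve(5) = 5 * 4 * 3 * 2 * 3 = 360

Answer: 360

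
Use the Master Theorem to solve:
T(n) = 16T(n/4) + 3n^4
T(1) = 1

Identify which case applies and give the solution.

a=16, b=4, f(n)=3n^4. log_4(16) = 2. Since c=4 > 2 and the regularity condition holds (16(n/4)^4 = (16/4^4)n^4 with 16/4^4 < 1), Case 3 applies: T(n) = Θ(f(n)) = O(n^4).

Answer: O(n^4) - Case 3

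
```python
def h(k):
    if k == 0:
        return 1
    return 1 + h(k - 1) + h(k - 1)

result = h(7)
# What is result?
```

h(k) = 1 + 2·h(k-1), h(0)=1. Closed form: (1+1)·2^7 - 1 = 255.

Answer: 255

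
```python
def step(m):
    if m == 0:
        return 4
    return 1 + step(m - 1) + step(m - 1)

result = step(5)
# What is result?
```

step(m) = 1 + 2·step(m-1), step(0)=4. Closed form: (4+1)·2^5 - 1 = 159.

Answer: 159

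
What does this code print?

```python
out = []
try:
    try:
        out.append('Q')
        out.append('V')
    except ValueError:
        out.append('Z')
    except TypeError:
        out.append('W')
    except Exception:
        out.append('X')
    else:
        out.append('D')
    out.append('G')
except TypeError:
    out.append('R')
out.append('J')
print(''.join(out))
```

Execution trace: 'Q' (inner try body) → 'V' (inner try body, no exception) → 'D' (inner else) → 'G' (try body, no exception) → 'J' (after the try/except). Output: QVDGJ

Answer: QVDGJ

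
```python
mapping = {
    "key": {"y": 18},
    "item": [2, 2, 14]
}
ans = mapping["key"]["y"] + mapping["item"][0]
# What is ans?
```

Trace:
`mapping = { ...` → mapping = {'key': {'y': 18}, 'item': [2, 2, 14]}
`ans = mapping["key"]["y"] + mapping["item"][0]` → ans = 20
So ans = 20

Answer: 20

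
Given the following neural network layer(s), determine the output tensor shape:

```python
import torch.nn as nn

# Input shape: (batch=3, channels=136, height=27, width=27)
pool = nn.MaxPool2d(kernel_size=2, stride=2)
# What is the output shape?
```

Input: (3, 136, 27, 27) -> Output: (3, 136, 13, 13)

Answer: (3, 136, 13, 13)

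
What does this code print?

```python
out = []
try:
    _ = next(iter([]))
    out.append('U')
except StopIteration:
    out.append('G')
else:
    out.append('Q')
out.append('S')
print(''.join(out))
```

Execution trace: 'G' (except StopIteration) → 'S' (after the try/except). Output: GS

Answer: GS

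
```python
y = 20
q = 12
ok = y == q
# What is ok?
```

Trace:
`y = 20` → y = 20
`q = 12` → q = 12
`ok = y == q` → ok = False
So ok = False

Answer: False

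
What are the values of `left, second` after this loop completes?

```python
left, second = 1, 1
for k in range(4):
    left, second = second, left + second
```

Fibonacci: after 4 iterations
`left, second` takes the values: (1, 1) → (1, 2) → (2, 3) → (3, 5) → (5, 8)

Answer: 5, 8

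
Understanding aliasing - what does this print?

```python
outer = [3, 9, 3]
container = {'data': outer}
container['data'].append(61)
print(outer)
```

Key concept: dict holds reference to list.
Step by step:
`outer = [3, 9, 3]` → outer = [3, 9, 3]
`container = {'data': outer}` → container = {'data': [3, 9, 3]}
`container['data'].append(61)` → outer = [3, 9, 3, 61]; container = {'data': [3, 9, 3, 61]}
`print(outer)` → prints [3, 9, 3, 61]

Answer: [3, 9, 3, 61]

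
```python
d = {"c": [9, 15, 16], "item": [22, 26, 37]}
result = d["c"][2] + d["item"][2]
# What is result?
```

Trace:
`d = {"c": [9, 15, 16], "item": [22, 26, 37]}` → d = {'c': [9, 15, 16], 'item': [22, 26, 37]}
`result = d["c"][2] + d["item"][2]` → result = 53
So result = 53

Answer: 53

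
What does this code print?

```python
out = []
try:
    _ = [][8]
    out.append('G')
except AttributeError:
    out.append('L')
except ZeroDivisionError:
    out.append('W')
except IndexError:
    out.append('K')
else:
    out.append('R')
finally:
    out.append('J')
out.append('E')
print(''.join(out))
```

Execution trace: 'K' (except IndexError) → 'J' (finally) → 'E' (after the try/except). Output: KJE

Answer: KJE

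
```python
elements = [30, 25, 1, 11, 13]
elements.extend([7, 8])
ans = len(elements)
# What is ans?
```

Trace:
`elements = [30, 25, 1, 11, 13]` → elements = [30, 25, 1, 11, 13]
`elements.extend([7, 8])` → elements = [30, 25, 1, 11, 13, 7, 8]
`ans = len(elements)` → ans = 7
So ans = 7

Answer: 7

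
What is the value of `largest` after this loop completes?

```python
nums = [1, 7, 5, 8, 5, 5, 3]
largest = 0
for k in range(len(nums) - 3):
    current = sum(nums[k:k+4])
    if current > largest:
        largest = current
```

Max sum of 4-element window in [1, 7, 5, 8, 5, 5, 3]
`largest` takes the values: 0 → 21 → 25

Answer: 25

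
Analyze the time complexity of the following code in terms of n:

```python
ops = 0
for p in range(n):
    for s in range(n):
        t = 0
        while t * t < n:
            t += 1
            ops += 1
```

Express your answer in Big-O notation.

Each loop level contributes: n × n × √n. Multiplying the contributions gives O(n^2√n).

Answer: O(n^2√n)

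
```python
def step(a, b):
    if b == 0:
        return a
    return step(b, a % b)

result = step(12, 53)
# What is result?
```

step(12, 53) -> step(53, 12) -> step(12, 5) -> step(5, 2) -> step(2, 1) -> step(1, 0) -> 1

Answer: 1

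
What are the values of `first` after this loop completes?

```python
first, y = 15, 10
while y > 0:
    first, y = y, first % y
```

GCD of 15 and 10
`first` takes the values: 15 → 10 → 5

Answer: 5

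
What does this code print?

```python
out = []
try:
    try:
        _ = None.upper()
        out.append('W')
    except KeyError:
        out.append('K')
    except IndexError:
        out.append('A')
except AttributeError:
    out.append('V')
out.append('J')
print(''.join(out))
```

Execution trace: 'V' (outer except AttributeError) → 'J' (after the try/except). Output: VJ

Answer: VJ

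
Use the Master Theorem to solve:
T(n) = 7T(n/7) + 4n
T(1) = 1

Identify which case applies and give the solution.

a=7, b=7, f(n)=4n. log_7(7) = 1. Since c=1 = 1, Case 2 applies: T(n) = Θ(n^log_b(a) · log n) = O(n log n).

Answer: O(n log n) - Case 2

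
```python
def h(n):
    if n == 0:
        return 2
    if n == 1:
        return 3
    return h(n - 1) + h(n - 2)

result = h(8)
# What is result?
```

Build up from base cases: h(0)=2, h(1)=3, h(2)=5, h(3)=8, h(4)=13, h(5)=21, h(6)=34, ..., h(8)=89

Answer: 89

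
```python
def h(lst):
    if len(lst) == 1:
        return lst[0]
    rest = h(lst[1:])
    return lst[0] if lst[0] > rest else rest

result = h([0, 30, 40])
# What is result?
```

Recursive max over [0, 30, 40] = 40

Answer: 40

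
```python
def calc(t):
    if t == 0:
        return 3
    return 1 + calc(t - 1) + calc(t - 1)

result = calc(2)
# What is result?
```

calc(t) = 1 + 2·calc(t-1), calc(0)=3. Closed form: (3+1)·2^2 - 1 = 15.

Answer: 15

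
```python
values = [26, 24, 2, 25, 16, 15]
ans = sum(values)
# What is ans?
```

Trace:
`values = [26, 24, 2, 25, 16, 15]` → values = [26, 24, 2, 25, 16, 15]
`ans = sum(values)` → ans = 108
So ans = 108

Answer: 108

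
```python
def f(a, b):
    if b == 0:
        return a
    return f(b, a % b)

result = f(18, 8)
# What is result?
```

f(18, 8) -> f(8, 2) -> f(2, 0) -> 2

Answer: 2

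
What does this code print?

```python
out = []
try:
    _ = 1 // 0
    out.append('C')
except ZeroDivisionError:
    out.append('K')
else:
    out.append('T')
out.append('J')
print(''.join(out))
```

Execution trace: 'K' (except ZeroDivisionError) → 'J' (after the try/except). Output: KJ

Answer: KJ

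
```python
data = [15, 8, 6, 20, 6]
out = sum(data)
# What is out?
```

Trace:
`data = [15, 8, 6, 20, 6]` → data = [15, 8, 6, 20, 6]
`out = sum(data)` → out = 55
So out = 55

Answer: 55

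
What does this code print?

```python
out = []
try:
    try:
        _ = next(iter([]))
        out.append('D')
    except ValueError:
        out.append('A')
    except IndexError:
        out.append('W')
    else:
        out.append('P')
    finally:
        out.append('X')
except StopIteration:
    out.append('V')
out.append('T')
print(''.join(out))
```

Execution trace: 'X' (finally) → 'V' (outer except StopIteration) → 'T' (after the try/except). Output: XVT

Answer: XVT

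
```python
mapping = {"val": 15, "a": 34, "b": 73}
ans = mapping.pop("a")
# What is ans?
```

Trace:
`mapping = {"val": 15, "a": 34, "b": 73}` → mapping = {'val': 15, 'a': 34, 'b': 73}
`ans = mapping.pop("a")` → mapping = {'val': 15, 'b': 73}; ans = 34
So ans = 34

Answer: 34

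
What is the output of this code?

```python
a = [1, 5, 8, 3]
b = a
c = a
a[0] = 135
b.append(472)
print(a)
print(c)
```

Key concept: multiple aliases.
Step by step:
`a = [1, 5, 8, 3]` → a = [1, 5, 8, 3]
`b = a` → b = [1, 5, 8, 3] (same object as a)
`c = a` → c = [1, 5, 8, 3] (same object as a, b)
`a[0] = 135` → a = [135, 5, 8, 3] (same object as b, c); b = [135, 5, 8, 3] (same object as a, c); c = [135, 5, 8, 3] (same object as a, b)
`b.append(472)` → a = [135, 5, 8, 3, 472] (same object as b, c); b = [135, 5, 8, 3, 472] (same object as a, c); c = [135, 5, 8, 3, 472] (same object as a, b)
`print(a)` → prints [135, 5, 8, 3, 472]
`print(c)` → prints [135, 5, 8, 3, 472]

Answer:
[135, 5, 8, 3, 472]
[135, 5, 8, 3, 472]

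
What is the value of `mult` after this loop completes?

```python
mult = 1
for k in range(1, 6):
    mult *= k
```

5! = 120
`mult` takes the values: 1 → 2 → 6 → 24 → 120

Answer: 120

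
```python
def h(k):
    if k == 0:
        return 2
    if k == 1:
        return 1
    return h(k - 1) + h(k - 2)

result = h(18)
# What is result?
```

Build up from base cases: h(0)=2, h(1)=1, h(2)=3, h(3)=4, h(4)=7, h(5)=11, h(6)=18, ..., h(18)=5778

Answer: 5778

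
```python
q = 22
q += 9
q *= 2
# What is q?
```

Trace:
`q = 22` → q = 22
`q += 9` → q = 31
`q *= 2` → q = 62
So q = 62

Answer: 62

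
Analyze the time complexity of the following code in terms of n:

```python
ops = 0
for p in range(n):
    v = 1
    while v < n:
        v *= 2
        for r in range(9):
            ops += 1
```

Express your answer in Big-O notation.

Each loop level contributes: n × log n × 1. Multiplying the contributions gives O(n log n).

Answer: O(n log n)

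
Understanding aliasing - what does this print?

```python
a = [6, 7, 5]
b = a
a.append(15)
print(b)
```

Key concept: basic list aliasing.
Step by step:
`a = [6, 7, 5]` → a = [6, 7, 5]
`b = a` → b = [6, 7, 5] (same object as a)
`a.append(15)` → a = [6, 7, 5, 15] (same object as b); b = [6, 7, 5, 15] (same object as a)
`print(b)` → prints [6, 7, 5, 15]

Answer: [6, 7, 5, 15]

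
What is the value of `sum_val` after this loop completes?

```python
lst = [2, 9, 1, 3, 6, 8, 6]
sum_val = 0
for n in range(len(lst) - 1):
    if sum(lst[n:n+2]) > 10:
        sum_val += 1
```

Count windows with sum > 10
`sum_val` takes the values: 0 → 1 → 2 → 3

Answer: 3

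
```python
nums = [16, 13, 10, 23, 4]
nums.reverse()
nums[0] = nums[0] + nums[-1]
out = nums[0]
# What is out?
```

Trace:
`nums = [16, 13, 10, 23, 4]` → nums = [16, 13, 10, 23, 4]
`nums.reverse()` → nums = [4, 23, 10, 13, 16]
`nums[0] = nums[0] + nums[-1]` → nums = [20, 23, 10, 13, 16]
`out = nums[0]` → out = 20
So out = 20

Answer: 20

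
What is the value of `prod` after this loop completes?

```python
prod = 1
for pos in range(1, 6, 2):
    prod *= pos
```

Product of 1, 3, 5, ... up to 5
`prod` takes the values: 1 → 3 → 15

Answer: 15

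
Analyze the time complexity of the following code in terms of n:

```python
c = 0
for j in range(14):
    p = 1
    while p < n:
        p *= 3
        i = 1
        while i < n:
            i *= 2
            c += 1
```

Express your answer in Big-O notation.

Each loop level contributes: 1 × log n × log n. Multiplying the contributions gives O(log² n).

Answer: O(log² n)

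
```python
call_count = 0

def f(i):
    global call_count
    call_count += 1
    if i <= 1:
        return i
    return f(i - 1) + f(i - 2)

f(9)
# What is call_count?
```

Calls(i) = 1 + Calls(i-1) + Calls(i-2); Calls(0)=Calls(1)=1. For i=9 this gives 109.

Answer: 109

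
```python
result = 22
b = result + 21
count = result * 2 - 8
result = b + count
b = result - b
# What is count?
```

Trace:
`result = 22` → result = 22
`b = result + 21` → b = 43
`count = result * 2 - 8` → count = 36
`result = b + count` → result = 79
`b = result - b` → b = 36
So count = 36

Answer: 36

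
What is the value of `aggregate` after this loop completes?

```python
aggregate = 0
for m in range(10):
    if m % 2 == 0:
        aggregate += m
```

Sum of even numbers 0 to 9
`aggregate` takes the values: 0 → 2 → 6 → 12 → 20

Answer: 20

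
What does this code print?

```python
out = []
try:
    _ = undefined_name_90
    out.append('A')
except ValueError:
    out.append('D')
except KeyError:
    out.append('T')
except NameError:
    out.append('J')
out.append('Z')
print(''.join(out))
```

Execution trace: 'J' (except NameError) → 'Z' (after the try/except). Output: JZ

Answer: JZ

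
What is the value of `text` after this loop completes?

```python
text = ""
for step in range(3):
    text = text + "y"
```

Repeat 'y' 3 times
`text` takes the values: "" → "y" → "yy" → "yyy"

Answer: "yyy"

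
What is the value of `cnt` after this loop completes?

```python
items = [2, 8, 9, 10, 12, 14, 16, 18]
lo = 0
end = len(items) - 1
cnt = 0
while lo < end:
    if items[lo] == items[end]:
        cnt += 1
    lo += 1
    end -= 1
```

Count matching pairs from ends
`cnt` takes the values: 0

Answer: 0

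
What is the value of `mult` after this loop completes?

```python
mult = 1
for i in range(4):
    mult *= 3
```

3^4 = 81
`mult` takes the values: 1 → 3 → 9 → 27 → 81

Answer: 81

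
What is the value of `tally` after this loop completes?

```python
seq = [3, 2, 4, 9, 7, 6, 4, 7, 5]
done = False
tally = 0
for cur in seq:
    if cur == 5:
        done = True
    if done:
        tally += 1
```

Count elements after first 5 in [3, 2, 4, 9, 7, 6, 4, 7, 5]
`tally` takes the values: 0 → 1

Answer: 1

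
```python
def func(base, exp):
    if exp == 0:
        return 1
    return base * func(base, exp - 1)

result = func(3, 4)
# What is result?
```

func(3, 4) = 3 * 3 * 3 * 3 = 81

Answer: 81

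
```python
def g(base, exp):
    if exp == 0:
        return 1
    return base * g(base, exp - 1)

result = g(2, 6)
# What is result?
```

g(2, 6) = 2 * 2 * 2 * 2 * 2 * 2 = 64

Answer: 64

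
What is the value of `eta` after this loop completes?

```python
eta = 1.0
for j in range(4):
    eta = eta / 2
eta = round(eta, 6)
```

Halving LR 4 times: 1 / 2^4
`eta` takes the values: 1.0 → 0.5 → 0.25 → 0.125 → 0.0625

Answer: 0.0625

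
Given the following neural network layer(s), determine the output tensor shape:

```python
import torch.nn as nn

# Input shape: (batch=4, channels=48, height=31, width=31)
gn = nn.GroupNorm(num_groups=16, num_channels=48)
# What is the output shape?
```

Input: (4, 48, 31, 31) -> Output: (4, 48, 31, 31)

Answer: (4, 48, 31, 31)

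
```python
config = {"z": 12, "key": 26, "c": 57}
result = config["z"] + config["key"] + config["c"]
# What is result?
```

Trace:
`config = {"z": 12, "key": 26, "c": 57}` → config = {'z': 12, 'key': 26, 'c': 57}
`result = config["z"] + config["key"] + config["c"]` → result = 95
So result = 95

Answer: 95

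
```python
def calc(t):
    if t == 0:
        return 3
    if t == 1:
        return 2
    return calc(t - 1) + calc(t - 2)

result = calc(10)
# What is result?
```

Build up from base cases: calc(0)=3, calc(1)=2, calc(2)=5, calc(3)=7, calc(4)=12, calc(5)=19, calc(6)=31, ..., calc(10)=212

Answer: 212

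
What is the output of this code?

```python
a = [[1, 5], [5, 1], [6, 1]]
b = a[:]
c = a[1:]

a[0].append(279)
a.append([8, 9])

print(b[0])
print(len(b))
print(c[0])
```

Key concept: slice with nested mutation.
Step by step:
`a = [[1, 5], [5, 1], [6, 1]]` → a = [[1, 5], [5, 1], [6, 1]]
`b = a[:]` → b = [[1, 5], [5, 1], [6, 1]]
`c = a[1:]` → c = [[5, 1], [6, 1]]
`a[0].append(279)` → a = [[1, 5, 279], [5, 1], [6, 1]]; b = [[1, 5, 279], [5, 1], [6, 1]]
`a.append([8, 9])` → a = [[1, 5, 279], [5, 1], [6, 1], [8, 9]]
`print(b[0])` → prints [1, 5, 279]
`print(len(b))` → prints 3
`print(c[0])` → prints [5, 1]

Answer:
[1, 5, 279]
3
[5, 1]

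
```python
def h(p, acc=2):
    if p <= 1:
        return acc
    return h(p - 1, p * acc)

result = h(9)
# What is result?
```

Accumulator trace (n, acc): (9, 2) -> (8, 18) -> (7, 144) -> (6, 1008) -> (5, 6048) -> (4, 30240) -> (3, 120960) -> (2, 362880) -> (1, 725760) -> return 725760

Answer: 725760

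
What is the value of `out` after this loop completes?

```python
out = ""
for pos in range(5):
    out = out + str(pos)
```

Concatenate digits 0 to 4
`out` takes the values: "" → "0" → "01" → "012" → "0123" → "01234"

Answer: "01234"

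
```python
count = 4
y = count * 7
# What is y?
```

Trace:
`count = 4` → count = 4
`y = count * 7` → y = 28
So y = 28

Answer: 28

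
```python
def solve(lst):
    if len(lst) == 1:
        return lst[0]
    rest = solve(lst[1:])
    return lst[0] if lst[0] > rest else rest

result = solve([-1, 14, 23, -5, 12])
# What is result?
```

Recursive max over [-1, 14, 23, -5, 12] = 23

Answer: 23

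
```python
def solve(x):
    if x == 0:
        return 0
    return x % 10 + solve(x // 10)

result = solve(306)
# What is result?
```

Sum of digits of 306: 6 + 0 + 3 = 9

Answer: 9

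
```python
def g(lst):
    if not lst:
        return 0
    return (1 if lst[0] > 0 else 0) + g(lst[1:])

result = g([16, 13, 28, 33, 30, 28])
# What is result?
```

Count of positive elements in [16, 13, 28, 33, 30, 28] = 6

Answer: 6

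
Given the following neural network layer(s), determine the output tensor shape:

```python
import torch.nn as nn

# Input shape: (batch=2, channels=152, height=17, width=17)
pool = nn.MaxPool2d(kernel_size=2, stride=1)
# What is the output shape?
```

Input: (2, 152, 17, 17) -> Output: (2, 152, 16, 16)

Answer: (2, 152, 16, 16)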